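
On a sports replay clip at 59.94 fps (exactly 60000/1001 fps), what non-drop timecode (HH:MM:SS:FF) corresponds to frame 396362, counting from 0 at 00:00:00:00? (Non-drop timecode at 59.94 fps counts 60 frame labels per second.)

01:50:06:02

396362 ÷ 60 = 6606 full seconds, remainder 2 frames.
6606 s = 1 h 50 min 6 s.
Timecode: 01:50:06:02.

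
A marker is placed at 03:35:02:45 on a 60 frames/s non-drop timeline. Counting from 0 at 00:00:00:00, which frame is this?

Total seconds to the label: (3 × 3600 + 35 × 60 + 2) = 12902.
Frame index = 12902 × 60 + 45 = 774165.

frame 774165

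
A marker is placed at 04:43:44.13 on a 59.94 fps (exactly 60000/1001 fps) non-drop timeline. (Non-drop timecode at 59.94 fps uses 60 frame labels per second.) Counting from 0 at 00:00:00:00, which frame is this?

frame 1021453

Total seconds to the label: (4 × 3600 + 43 × 60 + 44) = 17024.
Frame index = 17024 × 60 + 13 = 1021453.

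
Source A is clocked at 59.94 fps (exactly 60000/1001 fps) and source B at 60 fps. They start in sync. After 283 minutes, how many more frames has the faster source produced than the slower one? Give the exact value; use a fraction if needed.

283 min = 16980 s.
A emits 60000/1001 × 16980 = 1018800000/1001 frames; B emits 60 × 16980 = 1018800.
Difference = 1018800/1001 frames (≈ 1017.7822); B is ahead of A.

1018800/1001 frames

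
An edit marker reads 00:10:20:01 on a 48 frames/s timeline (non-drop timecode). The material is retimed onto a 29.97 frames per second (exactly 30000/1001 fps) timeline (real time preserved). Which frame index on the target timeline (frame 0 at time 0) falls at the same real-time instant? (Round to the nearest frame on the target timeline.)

frame 18582

Source frame index: (0×3600 + 10×60 + 20) × 48 + 1 = 29761.
Real time: 29761 / (48) = 29761/48 s.
Target frame: (29761/48) × (30000/1001) = 18600625/1001 ≈ 18582.043 → 18582.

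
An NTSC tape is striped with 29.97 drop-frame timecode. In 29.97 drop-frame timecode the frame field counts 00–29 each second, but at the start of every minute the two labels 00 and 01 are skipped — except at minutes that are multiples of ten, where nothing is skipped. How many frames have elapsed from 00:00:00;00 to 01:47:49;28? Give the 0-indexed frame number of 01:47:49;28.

193904

Complete 10-minute blocks: 10, each 17982 frames → 179820.
Remaining 7 whole minutes in the current block: 1800 + 6 × 1798 = 12588 frames.
Within the current minute: 49 × 30 + 28 − 2 = 1496 (labels ;00/;01 skipped at this minute). Total = 179820 + 12588 + 1496 = 193904.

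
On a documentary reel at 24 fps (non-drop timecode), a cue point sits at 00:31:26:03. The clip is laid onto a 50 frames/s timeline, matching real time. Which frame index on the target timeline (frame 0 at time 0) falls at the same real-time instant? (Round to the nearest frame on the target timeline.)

Source frame index: (0×3600 + 31×60 + 26) × 24 + 3 = 45267.
Real time: 45267 / (24) = 15089/8 s.
Target frame: (15089/8) × (50) = 377225/4 ≈ 94306.250 → 94306.

frame 94306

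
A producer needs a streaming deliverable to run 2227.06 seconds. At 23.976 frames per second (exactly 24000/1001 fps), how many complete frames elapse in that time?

53396 frames

Frames = 2227.06 × 24000/1001 = 4859040/91 ≈ 53396.0440.
Complete frames: 53396.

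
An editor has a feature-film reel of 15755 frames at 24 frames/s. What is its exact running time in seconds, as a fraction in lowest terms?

Running time = 15755 ÷ (24) = 15755 × 1/24 = 15755/24 s.

15755/24 seconds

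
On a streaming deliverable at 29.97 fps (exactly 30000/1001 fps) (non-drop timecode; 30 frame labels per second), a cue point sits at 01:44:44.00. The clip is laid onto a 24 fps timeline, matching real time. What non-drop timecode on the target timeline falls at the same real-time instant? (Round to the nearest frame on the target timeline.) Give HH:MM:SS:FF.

01:44:50:07

Source frame index: (1×3600 + 44×60 + 44) × 30 + 0 = 188520.
Real time: 188520 / (30000/1001) = 1572571/250 s.
Target frame: (1572571/250) × (24) = 18870852/125 ≈ 150966.816 → 150967.
At 24 labels/s: frame 150967 → 01:44:50:07.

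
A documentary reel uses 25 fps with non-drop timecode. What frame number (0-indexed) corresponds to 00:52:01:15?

Total seconds to the label: (0 × 3600 + 52 × 60 + 1) = 3121.
Frame index = 3121 × 25 + 15 = 78040.

78040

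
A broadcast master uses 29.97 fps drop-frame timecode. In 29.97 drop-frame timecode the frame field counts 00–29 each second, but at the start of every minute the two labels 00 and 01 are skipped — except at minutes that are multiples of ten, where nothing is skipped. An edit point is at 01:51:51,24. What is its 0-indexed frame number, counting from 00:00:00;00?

Complete 10-minute blocks: 11, each 17982 frames → 197802.
Remaining 1 whole minute in the current block: 1800 + 0 × 1798 = 1800 frames.
Within the current minute: 51 × 30 + 24 − 2 = 1552 (labels ;00/;01 skipped at this minute). Total = 197802 + 1800 + 1552 = 201154.

201154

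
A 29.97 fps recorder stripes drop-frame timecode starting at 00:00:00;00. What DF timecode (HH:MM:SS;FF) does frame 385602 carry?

03:34:26;08

Ten DF minutes hold 17982 frames, so frame 385602 lies in block 21 (frames 377622–395603) with 7980 frames into that block.
The block's first minute is 1800 frames and the rest 1798 each; 7980 frames reaches minute 4, so 21 × 18 + 4 × 2 = 386 labels have been skipped so far.
Adding those back, label number 385602 + 386 = 385988 at 30 labels/s is 12866 s + 8 f = 3 h 34 min 26 s frame 8, i.e. 03:34:26;08.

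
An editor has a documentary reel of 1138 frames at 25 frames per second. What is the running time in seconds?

45.52 seconds

Running time = 1138 / (25) = 45.52 s.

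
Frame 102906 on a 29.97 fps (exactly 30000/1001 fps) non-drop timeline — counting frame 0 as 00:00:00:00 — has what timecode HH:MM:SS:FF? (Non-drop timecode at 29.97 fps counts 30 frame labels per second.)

00:57:10:06

102906 ÷ 30 = 3430 full seconds, remainder 6 frames.
3430 s = 0 h 57 min 10 s.
Timecode: 00:57:10:06.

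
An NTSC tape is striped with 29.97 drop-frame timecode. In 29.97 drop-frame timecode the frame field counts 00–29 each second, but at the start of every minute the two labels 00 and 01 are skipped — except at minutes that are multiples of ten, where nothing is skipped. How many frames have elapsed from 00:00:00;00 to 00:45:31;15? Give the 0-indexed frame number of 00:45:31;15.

As if non-drop at 30 labels/s: (0 × 3600 + 45 × 60 + 31) × 30 + 15 = 81945.
Minute boundaries passed: 45; those not divisible by 10: 45 − 4 = 41; dropped labels = 2 × 41 = 82.
Actual frame index = 81945 − 82 = 81863.

81863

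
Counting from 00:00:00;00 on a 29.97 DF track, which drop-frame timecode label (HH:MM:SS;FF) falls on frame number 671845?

06:13:37;07

Ten DF minutes hold 17982 frames, so frame 671845 lies in block 37 (frames 665334–683315) with 6511 frames into that block.
The block's first minute is 1800 frames and the rest 1798 each; 6511 frames reaches minute 3, so 37 × 18 + 3 × 2 = 672 labels have been skipped so far.
Adding those back, label number 671845 + 672 = 672517 at 30 labels/s is 22417 s + 7 f = 6 h 13 min 37 s frame 7, i.e. 06:13:37;07.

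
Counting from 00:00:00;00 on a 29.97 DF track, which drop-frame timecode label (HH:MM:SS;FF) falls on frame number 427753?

03:57:52;21

Each 10-minute DF block holds 10 × 60 × 30 − 9 × 2 = 17982 frames. 427753 ÷ 17982 → 23 full blocks, remainder 14167.
Within the partial block the first minute is 1800 frames and each further minute 1798, so 7 further minute boundaries passed. Total skipped labels = 18 × 23 + 2 × 7 = 428.
Non-drop label index = 427753 + 428 = 428181; at 30 labels/s that is 03:57:52:21, i.e. DF 03:57:52;21.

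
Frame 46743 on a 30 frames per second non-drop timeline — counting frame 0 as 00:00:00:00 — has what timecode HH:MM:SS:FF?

46743 ÷ 30 = 1558 full seconds, remainder 3 frames.
1558 s = 0 h 25 min 58 s.
Timecode: 00:25:58:03.

00:25:58:03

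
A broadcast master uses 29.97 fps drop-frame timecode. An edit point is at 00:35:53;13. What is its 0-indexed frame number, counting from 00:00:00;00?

64539

As if non-drop at 30 labels/s: (0 × 3600 + 35 × 60 + 53) × 30 + 13 = 64603.
Minute boundaries passed: 35; those not divisible by 10: 35 − 3 = 32; dropped labels = 2 × 32 = 64.
Actual frame index = 64603 − 64 = 64539.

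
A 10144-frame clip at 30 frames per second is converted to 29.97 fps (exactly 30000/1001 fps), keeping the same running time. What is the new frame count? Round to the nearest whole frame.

10134 frames

Frames at target rate = 10144 × (30000/1001) / (30) = 10144000/1001 ≈ 10133.866.
Nearest whole frame: 10134.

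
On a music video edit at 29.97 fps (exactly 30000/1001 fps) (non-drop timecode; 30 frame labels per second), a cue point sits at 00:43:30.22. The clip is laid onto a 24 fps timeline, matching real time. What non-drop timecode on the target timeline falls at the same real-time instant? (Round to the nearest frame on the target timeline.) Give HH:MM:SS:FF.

00:43:33:08

Source frame index: (0×3600 + 43×60 + 30) × 30 + 22 = 78322.
Real time: 78322 / (30000/1001) = 39200161/15000 s.
Target frame: (39200161/15000) × (24) = 39200161/625 ≈ 62720.258 → 62720.
At 24 labels/s: frame 62720 → 00:43:33:08.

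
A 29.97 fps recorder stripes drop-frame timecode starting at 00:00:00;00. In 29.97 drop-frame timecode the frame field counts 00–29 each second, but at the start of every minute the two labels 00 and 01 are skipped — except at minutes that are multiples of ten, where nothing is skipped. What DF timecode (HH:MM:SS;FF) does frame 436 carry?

00:00:14;16

Each 10-minute DF block holds 10 × 60 × 30 − 9 × 2 = 17982 frames. 436 ÷ 17982 → 0 full blocks, remainder 436.
Within the partial block the first minute is 1800 frames and each further minute 1798, so 0 further minute boundaries passed. Total skipped labels = 18 × 0 + 2 × 0 = 0.
Non-drop label index = 436 + 0 = 436; at 30 labels/s that is 00:00:14:16, i.e. DF 00:00:14;16.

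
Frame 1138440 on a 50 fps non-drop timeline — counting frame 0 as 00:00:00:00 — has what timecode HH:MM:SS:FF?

1138440 ÷ 50 = 22768 full seconds, remainder 40 frames.
22768 s = 6 h 19 min 28 s.
Timecode: 06:19:28:40.

06:19:28:40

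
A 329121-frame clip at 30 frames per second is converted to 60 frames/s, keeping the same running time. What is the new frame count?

658242 frames

Target frames = source frames × (target rate / source rate) = 329121 × (60)/(30) = 329121 × 2 = 658242.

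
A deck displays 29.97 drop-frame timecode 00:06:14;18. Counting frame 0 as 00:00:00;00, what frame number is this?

11226

As if non-drop at 30 labels/s: (0 × 3600 + 6 × 60 + 14) × 30 + 18 = 11238.
Minute boundaries passed: 6; those not divisible by 10: 6 − 0 = 6; dropped labels = 2 × 6 = 12.
Actual frame index = 11238 − 12 = 11226.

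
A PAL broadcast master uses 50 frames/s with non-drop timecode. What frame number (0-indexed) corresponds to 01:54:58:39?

Total seconds to the label: (1 × 3600 + 54 × 60 + 58) = 6898.
Frame index = 6898 × 50 + 39 = 344939.

frame 344939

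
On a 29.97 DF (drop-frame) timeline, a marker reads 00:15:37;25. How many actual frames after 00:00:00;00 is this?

28107

Complete 10-minute blocks: 1, each 17982 frames → 17982.
Remaining 5 whole minutes in the current block: 1800 + 4 × 1798 = 8992 frames.
Within the current minute: 37 × 30 + 25 − 2 = 1133 (labels ;00/;01 skipped at this minute). Total = 17982 + 8992 + 1133 = 28107.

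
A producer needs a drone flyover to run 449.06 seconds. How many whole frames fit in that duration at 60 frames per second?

26943 frames

Frames = 449.06 × 60 = 134718/5 ≈ 26943.6000.
Complete frames: 26943.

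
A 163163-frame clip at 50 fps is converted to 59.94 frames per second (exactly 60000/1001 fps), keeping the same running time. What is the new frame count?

195600 frames

Target frames = source frames × (target rate / source rate) = 163163 × (60000/1001)/(50) = 163163 × 1200/1001 = 195600.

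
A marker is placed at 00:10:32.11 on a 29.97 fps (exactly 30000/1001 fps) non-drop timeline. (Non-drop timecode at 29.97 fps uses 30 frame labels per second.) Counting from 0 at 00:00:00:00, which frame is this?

Total seconds to the label: (0 × 3600 + 10 × 60 + 32) = 632.
Frame index = 632 × 30 + 11 = 18971.

18971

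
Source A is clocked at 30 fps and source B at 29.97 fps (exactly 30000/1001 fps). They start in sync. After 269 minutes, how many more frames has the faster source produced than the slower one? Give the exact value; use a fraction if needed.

269 min = 16140 s.
A emits 30 × 16140 = 484200 frames; B emits 30000/1001 × 16140 = 484200000/1001.
Difference = 484200/1001 frames (≈ 483.7163); B is behind A.

484200/1001 frames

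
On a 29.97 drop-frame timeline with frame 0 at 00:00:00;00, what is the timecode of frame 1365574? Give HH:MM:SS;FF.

Ten DF minutes hold 17982 frames, so frame 1365574 lies in block 75 (frames 1348650–1366631) with 16924 frames into that block.
The block's first minute is 1800 frames and the rest 1798 each; 16924 frames reaches minute 9, so 75 × 18 + 9 × 2 = 1368 labels have been skipped so far.
Adding those back, label number 1365574 + 1368 = 1366942 at 30 labels/s is 45564 s + 22 f = 12 h 39 min 24 s frame 22, i.e. 12:39:24;22.

12:39:24;22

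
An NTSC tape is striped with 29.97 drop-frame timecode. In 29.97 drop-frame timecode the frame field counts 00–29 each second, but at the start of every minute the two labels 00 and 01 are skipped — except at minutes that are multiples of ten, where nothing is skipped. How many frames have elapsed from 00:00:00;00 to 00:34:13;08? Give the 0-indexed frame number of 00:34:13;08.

Complete 10-minute blocks: 3, each 17982 frames → 53946.
Remaining 4 whole minutes in the current block: 1800 + 3 × 1798 = 7194 frames.
Within the current minute: 13 × 30 + 8 − 2 = 396 (labels ;00/;01 skipped at this minute). Total = 53946 + 7194 + 396 = 61536.

61536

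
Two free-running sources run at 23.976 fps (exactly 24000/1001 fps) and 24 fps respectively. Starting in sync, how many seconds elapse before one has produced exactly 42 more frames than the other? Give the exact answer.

1751.75 seconds

The gap grows by |24 − 24000/1001| = 24/1001 frames per second.
Time for a 42-frame gap: 42 ÷ (24/1001) = 1751.75 s.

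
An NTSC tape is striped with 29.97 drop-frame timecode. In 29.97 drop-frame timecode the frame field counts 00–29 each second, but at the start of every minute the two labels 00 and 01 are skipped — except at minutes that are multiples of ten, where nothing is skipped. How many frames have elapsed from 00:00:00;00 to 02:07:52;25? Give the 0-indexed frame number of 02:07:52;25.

As if non-drop at 30 labels/s: (2 × 3600 + 7 × 60 + 52) × 30 + 25 = 230185.
Minute boundaries passed: 127; those not divisible by 10: 127 − 12 = 115; dropped labels = 2 × 115 = 230.
Actual frame index = 230185 − 230 = 229955.

229955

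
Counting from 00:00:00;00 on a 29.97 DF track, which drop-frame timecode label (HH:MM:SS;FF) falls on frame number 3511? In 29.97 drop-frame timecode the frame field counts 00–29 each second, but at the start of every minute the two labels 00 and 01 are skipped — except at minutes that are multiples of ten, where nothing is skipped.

00:01:57;03

Ten DF minutes hold 17982 frames, so frame 3511 lies in block 0 (frames 0–17981) with 3511 frames into that block.
The block's first minute is 1800 frames and the rest 1798 each; 3511 frames reaches minute 1, so 0 × 18 + 1 × 2 = 2 labels have been skipped so far.
Adding those back, label number 3511 + 2 = 3513 at 30 labels/s is 117 s + 3 f = 0 h 1 min 57 s frame 3, i.e. 00:01:57;03.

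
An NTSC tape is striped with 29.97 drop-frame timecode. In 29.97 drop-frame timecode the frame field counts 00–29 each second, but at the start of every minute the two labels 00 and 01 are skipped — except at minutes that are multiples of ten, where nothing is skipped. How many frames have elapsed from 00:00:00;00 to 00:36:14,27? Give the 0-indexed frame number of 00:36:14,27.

65181

As if non-drop at 30 labels/s: (0 × 3600 + 36 × 60 + 14) × 30 + 27 = 65247.
Minute boundaries passed: 36; those not divisible by 10: 36 − 3 = 33; dropped labels = 2 × 33 = 66.
Actual frame index = 65247 − 66 = 65181.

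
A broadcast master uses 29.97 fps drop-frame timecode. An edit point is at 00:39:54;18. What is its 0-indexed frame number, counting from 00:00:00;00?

As if non-drop at 30 labels/s: (0 × 3600 + 39 × 60 + 54) × 30 + 18 = 71838.
Minute boundaries passed: 39; those not divisible by 10: 39 − 3 = 36; dropped labels = 2 × 36 = 72.
Actual frame index = 71838 − 72 = 71766.

71766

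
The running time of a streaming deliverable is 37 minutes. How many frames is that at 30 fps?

66600 frames

37 min = 2220 s.
Frames = 2220 × 30 = 66600.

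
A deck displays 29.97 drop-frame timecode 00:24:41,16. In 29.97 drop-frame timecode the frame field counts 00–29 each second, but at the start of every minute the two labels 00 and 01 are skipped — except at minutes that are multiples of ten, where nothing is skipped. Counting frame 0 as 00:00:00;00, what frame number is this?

44402

Complete 10-minute blocks: 2, each 17982 frames → 35964.
Remaining 4 whole minutes in the current block: 1800 + 3 × 1798 = 7194 frames.
Within the current minute: 41 × 30 + 16 − 2 = 1244 (labels ;00/;01 skipped at this minute). Total = 35964 + 7194 + 1244 = 44402.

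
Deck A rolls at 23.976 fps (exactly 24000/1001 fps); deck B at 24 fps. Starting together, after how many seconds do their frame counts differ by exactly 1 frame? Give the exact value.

1001/24 seconds

The gap grows by |24 − 24000/1001| = 24/1001 frames per second.
Time for a 1-frame gap: 1 ÷ (24/1001) = 1001/24 s.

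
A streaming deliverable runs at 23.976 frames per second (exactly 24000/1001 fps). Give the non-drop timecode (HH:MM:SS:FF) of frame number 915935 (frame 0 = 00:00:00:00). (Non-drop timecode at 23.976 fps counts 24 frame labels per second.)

10:36:03:23

915935 ÷ 24 = 38163 full seconds, remainder 23 frames.
38163 s = 10 h 36 min 3 s.
Timecode: 10:36:03:23.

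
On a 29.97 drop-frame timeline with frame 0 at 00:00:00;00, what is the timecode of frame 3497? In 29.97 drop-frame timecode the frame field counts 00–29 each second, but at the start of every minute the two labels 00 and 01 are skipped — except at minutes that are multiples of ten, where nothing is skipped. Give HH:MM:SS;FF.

00:01:56;19

Ten DF minutes hold 17982 frames, so frame 3497 lies in block 0 (frames 0–17981) with 3497 frames into that block.
The block's first minute is 1800 frames and the rest 1798 each; 3497 frames reaches minute 1, so 0 × 18 + 1 × 2 = 2 labels have been skipped so far.
Adding those back, label number 3497 + 2 = 3499 at 30 labels/s is 116 s + 19 f = 0 h 1 min 56 s frame 19, i.e. 00:01:56;19.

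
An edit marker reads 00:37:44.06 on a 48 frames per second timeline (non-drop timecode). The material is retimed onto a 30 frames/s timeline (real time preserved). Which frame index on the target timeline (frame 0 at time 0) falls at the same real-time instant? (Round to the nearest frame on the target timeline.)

Source frame index: (0×3600 + 37×60 + 44) × 48 + 6 = 108678.
Real time: 108678 / (48) = 18113/8 s.
Target frame: (18113/8) × (30) = 271695/4 ≈ 67923.750 → 67924.

frame 67924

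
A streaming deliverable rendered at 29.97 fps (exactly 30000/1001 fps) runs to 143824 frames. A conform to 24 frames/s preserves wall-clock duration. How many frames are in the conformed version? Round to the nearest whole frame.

115174 frames

Frames at target rate = 143824 × (24) / (30000/1001) = 71983912/625 ≈ 115174.259.
Nearest whole frame: 115174.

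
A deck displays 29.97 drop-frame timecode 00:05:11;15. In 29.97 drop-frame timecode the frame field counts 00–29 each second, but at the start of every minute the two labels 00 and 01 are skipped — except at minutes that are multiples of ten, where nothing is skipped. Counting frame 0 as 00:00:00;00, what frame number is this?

As if non-drop at 30 labels/s: (0 × 3600 + 5 × 60 + 11) × 30 + 15 = 9345.
Minute boundaries passed: 5; those not divisible by 10: 5 − 0 = 5; dropped labels = 2 × 5 = 10.
Actual frame index = 9345 − 10 = 9335.

9335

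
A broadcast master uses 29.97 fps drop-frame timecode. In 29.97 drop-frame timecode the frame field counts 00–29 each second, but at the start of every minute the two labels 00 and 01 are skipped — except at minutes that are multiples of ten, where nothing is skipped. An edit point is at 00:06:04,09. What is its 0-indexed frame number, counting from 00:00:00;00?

Complete 10-minute blocks: 0, each 17982 frames → 0.
Remaining 6 whole minutes in the current block: 1800 + 5 × 1798 = 10790 frames.
Within the current minute: 4 × 30 + 9 − 2 = 127 (labels ;00/;01 skipped at this minute). Total = 0 + 10790 + 127 = 10917.

10917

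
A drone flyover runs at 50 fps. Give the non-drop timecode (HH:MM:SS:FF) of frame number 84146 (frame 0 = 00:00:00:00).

84146 ÷ 50 = 1682 full seconds, remainder 46 frames.
1682 s = 0 h 28 min 2 s.
Timecode: 00:28:02:46.

00:28:02:46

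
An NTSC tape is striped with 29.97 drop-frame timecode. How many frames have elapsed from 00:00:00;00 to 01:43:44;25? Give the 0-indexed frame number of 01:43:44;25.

Complete 10-minute blocks: 10, each 17982 frames → 179820.
Remaining 3 whole minutes in the current block: 1800 + 2 × 1798 = 5396 frames.
Within the current minute: 44 × 30 + 25 − 2 = 1343 (labels ;00/;01 skipped at this minute). Total = 179820 + 5396 + 1343 = 186559.

186559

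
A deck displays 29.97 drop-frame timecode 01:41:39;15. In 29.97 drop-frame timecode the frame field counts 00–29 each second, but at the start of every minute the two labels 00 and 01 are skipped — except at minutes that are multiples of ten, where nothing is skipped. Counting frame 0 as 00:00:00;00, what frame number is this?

182803

As if non-drop at 30 labels/s: (1 × 3600 + 41 × 60 + 39) × 30 + 15 = 182985.
Minute boundaries passed: 101; those not divisible by 10: 101 − 10 = 91; dropped labels = 2 × 91 = 182.
Actual frame index = 182985 − 182 = 182803.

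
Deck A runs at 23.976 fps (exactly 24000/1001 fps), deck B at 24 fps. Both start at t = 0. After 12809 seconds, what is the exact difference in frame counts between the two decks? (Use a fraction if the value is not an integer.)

307416/1001 frames

A emits 24000/1001 × 12809 = 307416000/1001 frames; B emits 24 × 12809 = 307416.
Difference = 307416/1001 frames (≈ 307.1089); B is ahead of A.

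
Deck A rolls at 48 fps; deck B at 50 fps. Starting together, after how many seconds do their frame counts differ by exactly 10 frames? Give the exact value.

The gap grows by |50 − 48| = 2 frames per second.
Time for a 10-frame gap: 10 ÷ (2) = 5 s.

5 seconds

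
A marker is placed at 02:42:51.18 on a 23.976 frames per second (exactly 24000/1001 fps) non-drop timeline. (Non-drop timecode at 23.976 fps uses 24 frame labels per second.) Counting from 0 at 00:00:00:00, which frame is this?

234522

Total seconds to the label: (2 × 3600 + 42 × 60 + 51) = 9771.
Frame index = 9771 × 24 + 18 = 234522.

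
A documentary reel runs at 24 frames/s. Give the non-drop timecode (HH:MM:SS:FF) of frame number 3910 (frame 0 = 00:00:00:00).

3910 ÷ 24 = 162 full seconds, remainder 22 frames.
162 s = 0 h 2 min 42 s.
Timecode: 00:02:42:22.

00:02:42:22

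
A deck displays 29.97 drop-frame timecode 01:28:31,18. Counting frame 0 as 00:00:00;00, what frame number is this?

As if non-drop at 30 labels/s: (1 × 3600 + 28 × 60 + 31) × 30 + 18 = 159348.
Minute boundaries passed: 88; those not divisible by 10: 88 − 8 = 80; dropped labels = 2 × 80 = 160.
Actual frame index = 159348 − 160 = 159188.

159188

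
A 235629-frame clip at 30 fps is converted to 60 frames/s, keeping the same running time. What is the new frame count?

Target frames = source frames × (target rate / source rate) = 235629 × (60)/(30) = 235629 × 2 = 471258.

471258 frames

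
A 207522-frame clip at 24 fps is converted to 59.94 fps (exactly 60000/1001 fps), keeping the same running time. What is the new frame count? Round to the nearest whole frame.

Frames at target rate = 207522 × (60000/1001) / (24) = 74115000/143 ≈ 518286.713.
Nearest whole frame: 518287.

518287 frames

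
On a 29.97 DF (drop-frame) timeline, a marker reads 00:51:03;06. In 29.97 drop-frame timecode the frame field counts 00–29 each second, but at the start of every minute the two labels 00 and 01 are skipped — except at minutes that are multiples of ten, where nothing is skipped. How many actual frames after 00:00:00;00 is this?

91804

As if non-drop at 30 labels/s: (0 × 3600 + 51 × 60 + 3) × 30 + 6 = 91896.
Minute boundaries passed: 51; those not divisible by 10: 51 − 5 = 46; dropped labels = 2 × 46 = 92.
Actual frame index = 91896 − 92 = 91804.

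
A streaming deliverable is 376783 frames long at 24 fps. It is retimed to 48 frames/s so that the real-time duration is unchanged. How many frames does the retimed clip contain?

753566 frames

Target frames = source frames × (target rate / source rate) = 376783 × (48)/(24) = 376783 × 2 = 753566.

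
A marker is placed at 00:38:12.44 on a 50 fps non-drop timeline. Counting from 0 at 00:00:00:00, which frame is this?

114644

Total seconds to the label: (0 × 3600 + 38 × 60 + 12) = 2292.
Frame index = 2292 × 50 + 44 = 114644.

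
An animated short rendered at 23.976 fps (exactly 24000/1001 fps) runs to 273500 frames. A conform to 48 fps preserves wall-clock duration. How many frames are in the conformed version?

547547 frames

Target frames = source frames × (target rate / source rate) = 273500 × (48)/(24000/1001) = 273500 × 1001/500 = 547547.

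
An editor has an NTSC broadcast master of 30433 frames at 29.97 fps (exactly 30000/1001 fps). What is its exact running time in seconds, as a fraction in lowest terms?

30463433/30000 seconds

Running time = 30433 ÷ (30000/1001) = 30433 × 1001/30000 = 30463433/30000 s.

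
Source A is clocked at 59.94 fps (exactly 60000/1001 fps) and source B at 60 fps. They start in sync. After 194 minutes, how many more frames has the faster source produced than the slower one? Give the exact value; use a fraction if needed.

194 min = 11640 s.
A emits 60000/1001 × 11640 = 698400000/1001 frames; B emits 60 × 11640 = 698400.
Difference = 698400/1001 frames (≈ 697.7023); B is ahead of A.

698400/1001 frames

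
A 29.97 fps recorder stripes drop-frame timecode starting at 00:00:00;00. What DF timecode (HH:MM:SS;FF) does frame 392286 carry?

Ten DF minutes hold 17982 frames, so frame 392286 lies in block 21 (frames 377622–395603) with 14664 frames into that block.
The block's first minute is 1800 frames and the rest 1798 each; 14664 frames reaches minute 8, so 21 × 18 + 8 × 2 = 394 labels have been skipped so far.
Adding those back, label number 392286 + 394 = 392680 at 30 labels/s is 13089 s + 10 f = 3 h 38 min 9 s frame 10, i.e. 03:38:09;10.

03:38:09;10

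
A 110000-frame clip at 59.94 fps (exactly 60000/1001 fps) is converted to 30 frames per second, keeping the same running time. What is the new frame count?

Target frames = source frames × (target rate / source rate) = 110000 × (30)/(60000/1001) = 110000 × 1001/2000 = 55055.

55055 frames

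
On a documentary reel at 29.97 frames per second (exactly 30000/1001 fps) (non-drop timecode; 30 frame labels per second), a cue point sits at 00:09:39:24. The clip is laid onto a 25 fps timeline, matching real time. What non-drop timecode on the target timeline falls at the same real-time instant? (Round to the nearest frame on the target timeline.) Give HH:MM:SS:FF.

00:09:40:09

Source frame index: (0×3600 + 9×60 + 39) × 30 + 24 = 17394.
Real time: 17394 / (30000/1001) = 2901899/5000 s.
Target frame: (2901899/5000) × (25) = 2901899/200 ≈ 14509.495 → 14509.
At 25 labels/s: frame 14509 → 00:09:40:09.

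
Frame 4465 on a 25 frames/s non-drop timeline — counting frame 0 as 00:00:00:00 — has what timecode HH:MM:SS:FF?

00:02:58:15

4465 ÷ 25 = 178 full seconds, remainder 15 frames.
178 s = 0 h 2 min 58 s.
Timecode: 00:02:58:15.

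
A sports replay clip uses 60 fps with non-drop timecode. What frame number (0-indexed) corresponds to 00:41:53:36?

Total seconds to the label: (0 × 3600 + 41 × 60 + 53) = 2513.
Frame index = 2513 × 60 + 36 = 150816.

frame 150816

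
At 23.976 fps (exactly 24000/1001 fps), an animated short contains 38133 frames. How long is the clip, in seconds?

1590.463875 seconds

Running time = 38133 / (24000/1001) = 1590.463875 s.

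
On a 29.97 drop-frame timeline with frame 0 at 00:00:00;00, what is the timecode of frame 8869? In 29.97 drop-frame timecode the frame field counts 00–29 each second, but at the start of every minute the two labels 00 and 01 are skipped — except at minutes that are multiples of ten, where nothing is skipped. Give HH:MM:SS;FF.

Ten DF minutes hold 17982 frames, so frame 8869 lies in block 0 (frames 0–17981) with 8869 frames into that block.
The block's first minute is 1800 frames and the rest 1798 each; 8869 frames reaches minute 4, so 0 × 18 + 4 × 2 = 8 labels have been skipped so far.
Adding those back, label number 8869 + 8 = 8877 at 30 labels/s is 295 s + 27 f = 0 h 4 min 55 s frame 27, i.e. 00:04:55;27.

00:04:55;27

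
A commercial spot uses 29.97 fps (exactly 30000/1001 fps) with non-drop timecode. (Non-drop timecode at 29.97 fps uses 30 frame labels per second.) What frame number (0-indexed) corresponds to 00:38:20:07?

69007

Total seconds to the label: (0 × 3600 + 38 × 60 + 20) = 2300.
Frame index = 2300 × 30 + 7 = 69007.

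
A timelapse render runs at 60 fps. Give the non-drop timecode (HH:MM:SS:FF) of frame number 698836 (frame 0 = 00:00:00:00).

698836 ÷ 60 = 11647 full seconds, remainder 16 frames.
11647 s = 3 h 14 min 7 s.
Timecode: 03:14:07:16.

03:14:07:16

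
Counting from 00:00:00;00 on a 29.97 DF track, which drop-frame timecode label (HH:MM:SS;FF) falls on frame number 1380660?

Ten DF minutes hold 17982 frames, so frame 1380660 lies in block 76 (frames 1366632–1384613) with 14028 frames into that block.
The block's first minute is 1800 frames and the rest 1798 each; 14028 frames reaches minute 7, so 76 × 18 + 7 × 2 = 1382 labels have been skipped so far.
Adding those back, label number 1380660 + 1382 = 1382042 at 30 labels/s is 46068 s + 2 f = 12 h 47 min 48 s frame 2, i.e. 12:47:48;02.

12:47:48;02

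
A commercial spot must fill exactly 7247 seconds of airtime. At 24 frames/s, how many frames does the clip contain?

173928 frames

Frames = 7247 × 24 = 173928.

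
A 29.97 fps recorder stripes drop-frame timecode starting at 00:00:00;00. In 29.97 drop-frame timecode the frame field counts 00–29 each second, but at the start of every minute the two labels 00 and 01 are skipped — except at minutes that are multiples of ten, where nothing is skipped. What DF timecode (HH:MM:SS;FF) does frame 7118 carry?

00:03:57;14

Each 10-minute DF block holds 10 × 60 × 30 − 9 × 2 = 17982 frames. 7118 ÷ 17982 → 0 full blocks, remainder 7118.
Within the partial block the first minute is 1800 frames and each further minute 1798, so 3 further minute boundaries passed. Total skipped labels = 18 × 0 + 2 × 3 = 6.
Non-drop label index = 7118 + 6 = 7124; at 30 labels/s that is 00:03:57:14, i.e. DF 00:03:57;14.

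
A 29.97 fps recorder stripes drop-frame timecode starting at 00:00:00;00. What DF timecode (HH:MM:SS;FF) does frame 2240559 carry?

20:46:00;03

Each 10-minute DF block holds 10 × 60 × 30 − 9 × 2 = 17982 frames. 2240559 ÷ 17982 → 124 full blocks, remainder 10791.
Within the partial block the first minute is 1800 frames and each further minute 1798, so 6 further minute boundaries passed. Total skipped labels = 18 × 124 + 2 × 6 = 2244.
Non-drop label index = 2240559 + 2244 = 2242803; at 30 labels/s that is 20:46:00:03, i.e. DF 20:46:00;03.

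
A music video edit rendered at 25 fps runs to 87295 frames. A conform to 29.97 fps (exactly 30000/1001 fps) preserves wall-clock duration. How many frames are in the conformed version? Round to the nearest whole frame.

Frames at target rate = 87295 × (30000/1001) / (25) = 8058000/77 ≈ 104649.351.
Nearest whole frame: 104649.

104649 frames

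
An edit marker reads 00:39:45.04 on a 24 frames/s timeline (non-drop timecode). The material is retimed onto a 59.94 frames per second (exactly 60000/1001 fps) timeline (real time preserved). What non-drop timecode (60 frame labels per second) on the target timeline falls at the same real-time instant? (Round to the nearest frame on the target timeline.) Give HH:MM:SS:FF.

Source frame index: (0×3600 + 39×60 + 45) × 24 + 4 = 57244.
Real time: 57244 / (24) = 14311/6 s.
Target frame: (14311/6) × (60000/1001) = 13010000/91 ≈ 142967.033 → 142967.
At 60 labels/s: frame 142967 → 00:39:42:47.

00:39:42:47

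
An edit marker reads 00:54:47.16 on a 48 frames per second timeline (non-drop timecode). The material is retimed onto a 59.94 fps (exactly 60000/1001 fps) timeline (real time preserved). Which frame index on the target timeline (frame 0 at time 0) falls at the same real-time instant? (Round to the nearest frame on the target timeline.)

frame 197043

Source frame index: (0×3600 + 54×60 + 47) × 48 + 16 = 157792.
Real time: 157792 / (48) = 9862/3 s.
Target frame: (9862/3) × (60000/1001) = 197240000/1001 ≈ 197042.957 → 197043.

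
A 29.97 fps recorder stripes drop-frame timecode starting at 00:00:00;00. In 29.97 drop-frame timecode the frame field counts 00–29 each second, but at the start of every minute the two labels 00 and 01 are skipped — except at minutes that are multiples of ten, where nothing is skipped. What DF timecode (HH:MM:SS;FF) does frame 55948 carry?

Ten DF minutes hold 17982 frames, so frame 55948 lies in block 3 (frames 53946–71927) with 2002 frames into that block.
The block's first minute is 1800 frames and the rest 1798 each; 2002 frames reaches minute 1, so 3 × 18 + 1 × 2 = 56 labels have been skipped so far.
Adding those back, label number 55948 + 56 = 56004 at 30 labels/s is 1866 s + 24 f = 0 h 31 min 6 s frame 24, i.e. 00:31:06;24.

00:31:06;24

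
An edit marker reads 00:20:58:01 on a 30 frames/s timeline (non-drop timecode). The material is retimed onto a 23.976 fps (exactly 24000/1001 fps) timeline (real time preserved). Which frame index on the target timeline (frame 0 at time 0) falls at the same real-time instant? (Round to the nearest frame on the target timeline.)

Source frame index: (0×3600 + 20×60 + 58) × 30 + 1 = 37741.
Real time: 37741 / (30) = 37741/30 s.
Target frame: (37741/30) × (24000/1001) = 2744800/91 ≈ 30162.637 → 30163.

frame 30163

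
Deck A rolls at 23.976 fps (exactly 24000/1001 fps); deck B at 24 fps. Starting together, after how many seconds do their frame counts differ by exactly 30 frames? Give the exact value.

1251.25 seconds

The gap grows by |24 − 24000/1001| = 24/1001 frames per second.
Time for a 30-frame gap: 30 ÷ (24/1001) = 1251.25 s.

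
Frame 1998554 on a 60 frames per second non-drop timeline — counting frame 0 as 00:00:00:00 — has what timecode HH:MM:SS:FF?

09:15:09:14

1998554 ÷ 60 = 33309 full seconds, remainder 14 frames.
33309 s = 9 h 15 min 9 s.
Timecode: 09:15:09:14.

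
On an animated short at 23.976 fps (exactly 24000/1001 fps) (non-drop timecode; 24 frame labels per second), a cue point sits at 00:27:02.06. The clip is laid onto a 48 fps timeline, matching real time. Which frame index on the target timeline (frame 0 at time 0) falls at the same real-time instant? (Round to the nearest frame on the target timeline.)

frame 77946

Source frame index: (0×3600 + 27×60 + 2) × 24 + 6 = 38934.
Real time: 38934 / (24000/1001) = 6495489/4000 s.
Target frame: (6495489/4000) × (48) = 19486467/250 ≈ 77945.868 → 77946.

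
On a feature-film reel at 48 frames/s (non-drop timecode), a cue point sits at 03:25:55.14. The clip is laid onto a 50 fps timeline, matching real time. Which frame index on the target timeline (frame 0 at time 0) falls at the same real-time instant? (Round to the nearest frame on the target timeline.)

Source frame index: (3×3600 + 25×60 + 55) × 48 + 14 = 593054.
Real time: 593054 / (48) = 296527/24 s.
Target frame: (296527/24) × (50) = 7413175/12 ≈ 617764.583 → 617765.

frame 617765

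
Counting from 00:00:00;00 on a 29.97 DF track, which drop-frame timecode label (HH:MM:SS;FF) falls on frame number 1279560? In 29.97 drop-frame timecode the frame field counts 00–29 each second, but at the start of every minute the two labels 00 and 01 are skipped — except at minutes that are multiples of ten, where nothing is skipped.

Each 10-minute DF block holds 10 × 60 × 30 − 9 × 2 = 17982 frames. 1279560 ÷ 17982 → 71 full blocks, remainder 2838.
Within the partial block the first minute is 1800 frames and each further minute 1798, so 1 further minute boundary passed. Total skipped labels = 18 × 71 + 2 × 1 = 1280.
Non-drop label index = 1279560 + 1280 = 1280840; at 30 labels/s that is 11:51:34:20, i.e. DF 11:51:34;20.

11:51:34;20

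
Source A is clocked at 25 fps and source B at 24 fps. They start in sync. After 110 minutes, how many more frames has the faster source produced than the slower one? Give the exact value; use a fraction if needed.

6600 frames

110 min = 6600 s.
A emits 25 × 6600 = 165000 frames; B emits 24 × 6600 = 158400.
Difference = 6600 frames; B is behind A.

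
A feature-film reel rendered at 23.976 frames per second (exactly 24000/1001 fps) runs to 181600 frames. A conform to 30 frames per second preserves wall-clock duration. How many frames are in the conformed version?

227227 frames

Target frames = source frames × (target rate / source rate) = 181600 × (30)/(24000/1001) = 181600 × 1001/800 = 227227.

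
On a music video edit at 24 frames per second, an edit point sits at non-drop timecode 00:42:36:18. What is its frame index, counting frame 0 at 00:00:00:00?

frame 61362

Total seconds to the label: (0 × 3600 + 42 × 60 + 36) = 2556.
Frame index = 2556 × 24 + 18 = 61362.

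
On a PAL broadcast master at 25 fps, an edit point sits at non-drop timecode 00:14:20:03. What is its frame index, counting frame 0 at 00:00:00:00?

21503

Total seconds to the label: (0 × 3600 + 14 × 60 + 20) = 860.
Frame index = 860 × 25 + 3 = 21503.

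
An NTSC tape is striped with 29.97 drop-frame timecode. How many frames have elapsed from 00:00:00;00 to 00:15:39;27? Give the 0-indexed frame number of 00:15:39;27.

As if non-drop at 30 labels/s: (0 × 3600 + 15 × 60 + 39) × 30 + 27 = 28197.
Minute boundaries passed: 15; those not divisible by 10: 15 − 1 = 14; dropped labels = 2 × 14 = 28.
Actual frame index = 28197 − 28 = 28169.

28169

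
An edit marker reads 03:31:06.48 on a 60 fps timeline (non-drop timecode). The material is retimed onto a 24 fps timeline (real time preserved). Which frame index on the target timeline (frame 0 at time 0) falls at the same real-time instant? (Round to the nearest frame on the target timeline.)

Source frame index: (3×3600 + 31×60 + 6) × 60 + 48 = 760008.
Real time: 760008 / (60) = 63334/5 s.
Target frame: (63334/5) × (24) = 1520016/5 ≈ 304003.200 → 304003.

frame 304003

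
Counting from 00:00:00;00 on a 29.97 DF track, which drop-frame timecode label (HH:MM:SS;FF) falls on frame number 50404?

00:28:01;26

Each 10-minute DF block holds 10 × 60 × 30 − 9 × 2 = 17982 frames. 50404 ÷ 17982 → 2 full blocks, remainder 14440.
Within the partial block the first minute is 1800 frames and each further minute 1798, so 8 further minute boundaries passed. Total skipped labels = 18 × 2 + 2 × 8 = 52.
Non-drop label index = 50404 + 52 = 50456; at 30 labels/s that is 00:28:01:26, i.e. DF 00:28:01;26.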